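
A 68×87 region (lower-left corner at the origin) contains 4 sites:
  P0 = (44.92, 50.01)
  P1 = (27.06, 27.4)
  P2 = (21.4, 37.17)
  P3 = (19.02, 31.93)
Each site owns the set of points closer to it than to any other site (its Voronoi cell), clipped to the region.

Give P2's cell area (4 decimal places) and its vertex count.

Area of P2's cell: 1140.6134 (5 vertices)

1. box [0,68]×[0,87]: [(0, 0) (68, 0) (68, 87) (0, 87)]
2. ⊥bis P2·P0 via (33.16,43.59): [(0, 0) (56.9566, 0) (9.4617, 87) (0, 87)]  |A|=2889.1945
3. ⊥bis P2·P1 via (24.23,32.285): [(0, 18.248) (35.7031, 38.9316) (9.4617, 87) (0, 87)]  |A|=1454.7336
4. ⊥bis P2·P3 via (20.21,34.55): [(0, 43.7294) (24.6549, 32.5311) (35.7031, 38.9316) (9.4617, 87) (0, 87)]  |A|=1140.6134
5. canonical 5-gon: [(0, 43.7294) (24.6549, 32.5311) (35.7031, 38.9316) (9.4617, 87) (0, 87)]
6. shoelace: 1140.6134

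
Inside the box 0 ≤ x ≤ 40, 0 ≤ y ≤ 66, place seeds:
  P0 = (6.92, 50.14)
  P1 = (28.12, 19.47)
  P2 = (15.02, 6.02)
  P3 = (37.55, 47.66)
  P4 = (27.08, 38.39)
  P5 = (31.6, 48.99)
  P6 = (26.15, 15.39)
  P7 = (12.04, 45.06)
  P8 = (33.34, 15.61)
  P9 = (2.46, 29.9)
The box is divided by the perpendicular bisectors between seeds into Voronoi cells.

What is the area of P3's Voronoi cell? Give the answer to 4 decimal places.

1. box [0,40]×[0,66]: [(0, 0) (40, 0) (40, 66) (0, 66)]
2. ⊥bis P3·P0 via (22.235,48.9): [(18.2757, 0) (40, 0) (40, 66) (23.6195, 66)]  |A|=1257.4561
3. ⊥bis P3·P1 via (32.835,33.565): [(21.3056, 37.4218) (40, 31.1682) (40, 66) (23.6195, 66)]  |A|=559.6417
4. ⊥bis P3·P2 via (26.285,26.84): [(21.3056, 37.4218) (40, 31.1682) (40, 66) (23.6195, 66)]  |A|=559.6417
5. ⊥bis P3·P4 via (32.315,43.025): [(22.6437, 53.9482) (40, 34.3452) (40, 66) (23.6195, 66)]  |A|=373.4118
6. ⊥bis P3·P5 via (34.575,48.325): [(33.1735, 42.0553) (40, 34.3452) (40, 66) (38.5259, 66)]  |A|=125.6938
7. ⊥bis P3·P6 via (31.85,31.525): [(33.1735, 42.0553) (40, 34.3452) (40, 66) (38.5259, 66)]  |A|=125.6938
8. ⊥bis P3·P7 via (24.795,46.36): [(33.1735, 42.0553) (40, 34.3452) (40, 66) (38.5259, 66)]  |A|=125.6938
9. ⊥bis P3·P8 via (35.445,31.635): [(33.1735, 42.0553) (40, 34.3452) (40, 66) (38.5259, 66)]  |A|=125.6938
10. ⊥bis P3·P9 via (20.005,38.78): [(33.1735, 42.0553) (40, 34.3452) (40, 66) (38.5259, 66)]  |A|=125.6938
11. canonical 4-gon: [(33.1735, 42.0553) (40, 34.3452) (40, 66) (38.5259, 66)]
12. shoelace: 125.6938

Area of P3's cell: 125.6938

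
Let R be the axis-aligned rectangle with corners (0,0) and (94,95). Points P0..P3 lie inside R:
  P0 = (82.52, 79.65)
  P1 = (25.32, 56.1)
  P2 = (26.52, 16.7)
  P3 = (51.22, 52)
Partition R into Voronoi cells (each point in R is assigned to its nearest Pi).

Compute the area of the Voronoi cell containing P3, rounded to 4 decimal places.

Area of P3's cell: 2746.5665

1. box [0,94]×[0,95]: [(0, 0) (94, 0) (94, 95) (0, 95)]
2. ⊥bis P3·P0 via (66.87,65.825): [(0, 0) (94, 0) (94, 35.1136) (41.0972, 95) (0, 95)]  |A|=7345.9219
3. ⊥bis P3·P1 via (38.27,54.05): [(29.7138, 0) (94, 0) (94, 35.1136) (44.197, 91.491)]  |A|=3815.1879
4. ⊥bis P3·P2 via (38.87,34.35): [(35.5223, 36.6925) (87.9613, 0) (94, 0) (94, 35.1136) (44.197, 91.491)]  |A|=2746.5665
5. canonical 5-gon: [(35.5223, 36.6925) (87.9613, 0) (94, 0) (94, 35.1136) (44.197, 91.491)]
6. shoelace: 2746.5665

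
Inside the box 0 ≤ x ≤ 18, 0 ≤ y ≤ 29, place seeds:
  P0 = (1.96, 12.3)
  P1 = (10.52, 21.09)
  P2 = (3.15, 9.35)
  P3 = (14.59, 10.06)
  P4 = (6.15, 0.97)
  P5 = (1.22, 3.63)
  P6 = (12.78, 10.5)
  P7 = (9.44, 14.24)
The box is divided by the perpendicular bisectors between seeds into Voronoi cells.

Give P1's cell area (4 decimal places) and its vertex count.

Area of P1's cell: 192.2710 (6 vertices)

1. box [0,18]×[0,29]: [(0, 0) (18, 0) (18, 29) (0, 29)]
2. ⊥bis P1·P0 via (6.24,16.695): [(0, 22.7717) (18, 5.2427) (18, 29) (0, 29)]  |A|=269.8701
3. ⊥bis P1·P2 via (6.835,15.22): [(0, 22.7717) (9.4229, 13.5954) (18, 8.211) (18, 29) (0, 29)]  |A|=257.1405
4. ⊥bis P1·P3 via (12.555,15.575): [(0, 22.7717) (8.8094, 14.1929) (18, 17.5842) (18, 29) (0, 29)]  |A|=213.1571
5. ⊥bis P1·P4 via (8.335,11.03): [(0, 22.7717) (8.8094, 14.1929) (18, 17.5842) (18, 29) (0, 29)]  |A|=213.1571
6. ⊥bis P1·P5 via (5.87,12.36): [(0, 22.7717) (8.8094, 14.1929) (18, 17.5842) (18, 29) (0, 29)]  |A|=213.1571
7. ⊥bis P1·P6 via (11.65,15.795): [(0, 22.7717) (7.9705, 15.0098) (15.2104, 16.5548) (18, 17.5842) (18, 29) (0, 29)]  |A|=209.552
8. ⊥bis P1·P7 via (9.98,17.665): [(0, 22.7717) (4.329, 18.556) (15.7525, 16.7549) (18, 17.5842) (18, 29) (0, 29)]  |A|=192.271
9. canonical 6-gon: [(0, 22.7717) (4.329, 18.556) (15.7525, 16.7549) (18, 17.5842) (18, 29) (0, 29)]
10. shoelace: 192.271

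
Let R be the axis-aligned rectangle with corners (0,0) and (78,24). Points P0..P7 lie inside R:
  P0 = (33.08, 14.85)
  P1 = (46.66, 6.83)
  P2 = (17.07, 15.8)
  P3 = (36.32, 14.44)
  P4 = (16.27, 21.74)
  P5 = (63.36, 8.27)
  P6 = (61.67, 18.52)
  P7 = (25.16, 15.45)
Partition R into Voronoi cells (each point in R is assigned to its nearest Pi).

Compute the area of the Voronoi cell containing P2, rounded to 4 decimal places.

Area of P2's cell: 373.9698

1. box [0,78]×[0,24]: [(0, 0) (78, 0) (78, 24) (0, 24)]
2. ⊥bis P2·P0 via (25.075,15.325): [(0, 0) (24.1656, 0) (25.5898, 24) (0, 24)]  |A|=597.0648
3. ⊥bis P2·P1 via (31.865,11.315): [(0, 0) (24.1656, 0) (25.5898, 24) (0, 24)]  |A|=597.0648
4. ⊥bis P2·P3 via (26.695,15.12): [(0, 0) (24.1656, 0) (25.5898, 24) (0, 24)]  |A|=597.0648
5. ⊥bis P2·P4 via (16.67,18.77): [(0, 16.5249) (0, 0) (24.1656, 0) (25.3488, 19.9389)]  |A|=450.3605
6. ⊥bis P2·P5 via (40.215,12.035): [(0, 16.5249) (0, 0) (24.1656, 0) (25.3488, 19.9389)]  |A|=450.3605
7. ⊥bis P2·P6 via (39.37,17.16): [(0, 16.5249) (0, 0) (24.1656, 0) (25.3488, 19.9389)]  |A|=450.3605
8. ⊥bis P2·P7 via (21.115,15.625): [(21.2779, 19.3906) (0, 16.5249) (0, 0) (20.439, 0)]  |A|=373.9698
9. canonical 4-gon: [(21.2779, 19.3906) (0, 16.5249) (0, 0) (20.439, 0)]
10. shoelace: 373.9698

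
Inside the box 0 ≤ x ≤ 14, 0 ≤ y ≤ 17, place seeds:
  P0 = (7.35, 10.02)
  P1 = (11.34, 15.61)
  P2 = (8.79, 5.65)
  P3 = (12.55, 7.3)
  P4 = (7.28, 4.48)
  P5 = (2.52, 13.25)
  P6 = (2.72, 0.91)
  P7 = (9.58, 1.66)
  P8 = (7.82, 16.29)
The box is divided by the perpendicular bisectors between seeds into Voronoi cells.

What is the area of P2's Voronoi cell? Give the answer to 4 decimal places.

Area of P2's cell: 13.8340

1. box [0,14]×[0,17]: [(0, 0) (14, 0) (14, 17) (0, 17)]
2. ⊥bis P2·P0 via (8.07,7.835): [(0, 5.1758) (0, 0) (14, 0) (14, 9.7891)]  |A|=104.7538
3. ⊥bis P2·P1 via (10.065,10.63): [(13.7156, 9.6953) (0, 5.1758) (0, 0) (14, 0) (14, 9.6225)]  |A|=104.7301
4. ⊥bis P2·P3 via (10.67,6.475): [(9.8201, 8.4117) (0, 5.1758) (0, 0) (13.5114, 0)]  |A|=82.2404
5. ⊥bis P2·P4 via (8.035,5.065): [(9.8201, 8.4117) (6.3324, 7.2624) (11.9595, 0) (13.5114, 0)]  |A|=22.4254
6. ⊥bis P2·P5 via (5.655,9.45): [(9.8201, 8.4117) (6.3324, 7.2624) (11.9595, 0) (13.5114, 0)]  |A|=22.4254
7. ⊥bis P2·P6 via (5.755,3.28): [(9.8201, 8.4117) (6.3324, 7.2624) (11.9595, 0) (13.5114, 0)]  |A|=22.4254
8. ⊥bis P2·P7 via (9.185,3.655): [(11.6899, 4.151) (9.8201, 8.4117) (6.3324, 7.2624) (9.1352, 3.6451)]  |A|=13.834
9. ⊥bis P2·P8 via (8.305,10.97): [(11.6899, 4.151) (9.8201, 8.4117) (6.3324, 7.2624) (9.1352, 3.6451)]  |A|=13.834
10. canonical 4-gon: [(11.6899, 4.151) (9.8201, 8.4117) (6.3324, 7.2624) (9.1352, 3.6451)]
11. shoelace: 13.834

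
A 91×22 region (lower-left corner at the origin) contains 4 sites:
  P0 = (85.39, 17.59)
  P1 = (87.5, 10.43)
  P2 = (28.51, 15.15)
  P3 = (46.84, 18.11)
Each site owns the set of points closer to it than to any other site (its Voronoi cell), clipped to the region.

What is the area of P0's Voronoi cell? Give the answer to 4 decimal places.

1. box [0,91]×[0,22]: [(0, 0) (91, 0) (91, 22) (0, 22)]
2. ⊥bis P0·P1 via (86.445,14.01): [(0, 0) (38.904, 0) (91, 15.3523) (91, 22) (0, 22)]  |A|=1602.1023
3. ⊥bis P0·P2 via (56.95,16.37): [(57.4182, 5.456) (91, 15.3523) (91, 22) (56.7085, 22)]  |A|=395.2798
4. ⊥bis P0·P3 via (66.115,17.85): [(65.9819, 7.9797) (91, 15.3523) (91, 22) (66.171, 22)]  |A|=257.2119
5. canonical 4-gon: [(65.9819, 7.9797) (91, 15.3523) (91, 22) (66.171, 22)]
6. shoelace: 257.2119

Area of P0's cell: 257.2119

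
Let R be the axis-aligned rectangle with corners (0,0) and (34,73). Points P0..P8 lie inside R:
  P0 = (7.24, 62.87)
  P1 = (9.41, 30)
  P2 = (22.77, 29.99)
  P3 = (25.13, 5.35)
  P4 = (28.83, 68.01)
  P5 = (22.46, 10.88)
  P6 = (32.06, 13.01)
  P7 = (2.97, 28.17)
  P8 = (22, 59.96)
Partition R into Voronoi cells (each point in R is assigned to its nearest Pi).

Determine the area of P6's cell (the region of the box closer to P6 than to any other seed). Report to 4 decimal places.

1. box [0,34]×[0,73]: [(0, 0) (34, 0) (34, 73) (0, 73)]
2. ⊥bis P6·P0 via (19.65,37.94): [(0, 28.1584) (0, 0) (34, 0) (34, 45.0833)]  |A|=1245.1088
3. ⊥bis P6·P1 via (20.735,21.505): [(4.6039, 0) (34, 0) (34, 39.1891)]  |A|=576.0033
4. ⊥bis P6·P2 via (27.415,21.5): [(16.079, 15.2979) (4.6039, 0) (34, 0) (34, 25.1027)]  |A|=449.7828
5. ⊥bis P6·P3 via (28.595,9.18): [(19.6644, 17.2595) (34, 4.2901) (34, 25.1027)]  |A|=149.1811
6. ⊥bis P6·P4 via (30.445,40.51): [(19.6644, 17.2595) (34, 4.2901) (34, 25.1027)]  |A|=149.1811
7. ⊥bis P6·P5 via (27.26,11.945): [(25.3863, 20.39) (27.6923, 9.9967) (34, 4.2901) (34, 25.1027)]  |A|=115.8368
8. ⊥bis P6·P7 via (17.515,20.59): [(25.3863, 20.39) (27.6923, 9.9967) (34, 4.2901) (34, 25.1027)]  |A|=115.8368
9. ⊥bis P6·P8 via (27.03,36.485): [(25.3863, 20.39) (27.6923, 9.9967) (34, 4.2901) (34, 25.1027)]  |A|=115.8368
10. canonical 4-gon: [(25.3863, 20.39) (27.6923, 9.9967) (34, 4.2901) (34, 25.1027)]
11. shoelace: 115.8368

Area of P6's cell: 115.8368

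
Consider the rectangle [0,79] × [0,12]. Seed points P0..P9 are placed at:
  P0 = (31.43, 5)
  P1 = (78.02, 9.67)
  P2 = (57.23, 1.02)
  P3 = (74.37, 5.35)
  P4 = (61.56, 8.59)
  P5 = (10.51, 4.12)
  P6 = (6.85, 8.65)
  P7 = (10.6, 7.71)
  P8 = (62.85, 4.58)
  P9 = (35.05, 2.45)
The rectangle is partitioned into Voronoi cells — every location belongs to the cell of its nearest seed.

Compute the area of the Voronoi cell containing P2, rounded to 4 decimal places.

Area of P2's cell: 114.6420

1. box [0,79]×[0,12]: [(0, 0) (79, 0) (79, 12) (0, 12)]
2. ⊥bis P2·P0 via (44.33,3.01): [(43.8657, 0) (79, 0) (79, 12) (45.7168, 12)]  |A|=410.505
3. ⊥bis P2·P1 via (67.625,5.345): [(43.8657, 0) (69.8489, 0) (64.8561, 12) (45.7168, 12)]  |A|=270.7347
4. ⊥bis P2·P3 via (65.8,3.185): [(43.8657, 0) (66.6046, 0) (63.5731, 12) (45.7168, 12)]  |A|=243.5713
5. ⊥bis P2·P4 via (59.395,4.805): [(43.8657, 0) (66.6046, 0) (66.4035, 0.7962) (46.8162, 12) (45.7168, 12)]  |A|=149.7008
6. ⊥bis P2·P5 via (33.87,2.57): [(43.8657, 0) (66.6046, 0) (66.4035, 0.7962) (46.8162, 12) (45.7168, 12)]  |A|=149.7008
7. ⊥bis P2·P6 via (32.04,4.835): [(43.8657, 0) (66.6046, 0) (66.4035, 0.7962) (46.8162, 12) (45.7168, 12)]  |A|=149.7008
8. ⊥bis P2·P7 via (33.915,4.365): [(43.8657, 0) (66.6046, 0) (66.4035, 0.7962) (46.8162, 12) (45.7168, 12)]  |A|=149.7008
9. ⊥bis P2·P8 via (60.04,2.8): [(43.8657, 0) (61.8137, 0) (58.4148, 5.3657) (46.8162, 12) (45.7168, 12)]  |A|=134.1267
10. ⊥bis P2·P9 via (46.14,1.735): [(46.0281, 0) (61.8137, 0) (58.4148, 5.3657) (46.8162, 12) (46.8018, 12)]  |A|=114.642
11. canonical 5-gon: [(46.0281, 0) (61.8137, 0) (58.4148, 5.3657) (46.8162, 12) (46.8018, 12)]
12. shoelace: 114.642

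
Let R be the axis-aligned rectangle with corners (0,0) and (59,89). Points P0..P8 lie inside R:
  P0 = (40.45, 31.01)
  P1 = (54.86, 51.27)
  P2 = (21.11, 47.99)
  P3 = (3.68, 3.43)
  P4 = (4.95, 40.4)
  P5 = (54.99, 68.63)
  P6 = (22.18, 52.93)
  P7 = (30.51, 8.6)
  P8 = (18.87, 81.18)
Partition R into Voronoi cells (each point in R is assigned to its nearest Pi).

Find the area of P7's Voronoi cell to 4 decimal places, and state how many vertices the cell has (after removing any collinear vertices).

Area of P7's cell: 799.3561 (5 vertices)

1. box [0,59]×[0,89]: [(0, 0) (59, 0) (59, 89) (0, 89)]
2. ⊥bis P7·P0 via (35.48,19.805): [(0, 35.5422) (0, 0) (59, 0) (59, 9.3727)]  |A|=1324.989
3. ⊥bis P7·P1 via (42.685,29.935): [(0, 35.5422) (0, 0) (59, 0) (59, 9.3727)]  |A|=1324.989
4. ⊥bis P7·P2 via (25.81,28.295): [(19.6521, 26.8255) (0, 22.1357) (0, 0) (59, 0) (59, 9.3727)]  |A|=1193.2559
5. ⊥bis P7·P3 via (17.095,6.015): [(19.6521, 26.8255) (13.3736, 25.3272) (18.2541, 0) (59, 0) (59, 9.3727)]  |A|=814.0762
6. ⊥bis P7·P4 via (17.73,24.5): [(20.2779, 26.5479) (14.0959, 21.579) (18.2541, 0) (59, 0) (59, 9.3727)]  |A|=799.3561
7. ⊥bis P7·P5 via (42.75,38.615): [(20.2779, 26.5479) (14.0959, 21.579) (18.2541, 0) (59, 0) (59, 9.3727)]  |A|=799.3561
8. ⊥bis P7·P6 via (26.345,30.765): [(20.2779, 26.5479) (14.0959, 21.579) (18.2541, 0) (59, 0) (59, 9.3727)]  |A|=799.3561
9. ⊥bis P7·P8 via (24.69,44.89): [(20.2779, 26.5479) (14.0959, 21.579) (18.2541, 0) (59, 0) (59, 9.3727)]  |A|=799.3561
10. canonical 5-gon: [(20.2779, 26.5479) (14.0959, 21.579) (18.2541, 0) (59, 0) (59, 9.3727)]
11. shoelace: 799.3561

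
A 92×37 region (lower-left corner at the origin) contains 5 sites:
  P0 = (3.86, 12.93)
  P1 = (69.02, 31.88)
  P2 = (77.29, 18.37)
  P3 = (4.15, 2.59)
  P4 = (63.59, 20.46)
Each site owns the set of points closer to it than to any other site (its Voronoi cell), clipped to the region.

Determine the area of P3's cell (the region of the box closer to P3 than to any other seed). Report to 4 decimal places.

Area of P3's cell: 293.8027

1. box [0,92]×[0,37]: [(0, 0) (92, 0) (92, 37) (0, 37)]
2. ⊥bis P3·P0 via (4.005,7.76): [(0, 7.6477) (0, 0) (92, 0) (92, 10.2279)]  |A|=822.2785
3. ⊥bis P3·P1 via (36.585,17.235): [(40.4022, 8.7808) (0, 7.6477) (0, 0) (44.3669, 0)]  |A|=349.2803
4. ⊥bis P3·P2 via (40.72,10.48): [(41.7129, 5.878) (40.4022, 8.7808) (0, 7.6477) (0, 0) (42.9811, 0)]  |A|=345.2072
5. ⊥bis P3·P4 via (33.87,11.525): [(34.7427, 8.6221) (0, 7.6477) (0, 0) (37.3349, 0)]  |A|=293.8027
6. canonical 4-gon: [(34.7427, 8.6221) (0, 7.6477) (0, 0) (37.3349, 0)]
7. shoelace: 293.8027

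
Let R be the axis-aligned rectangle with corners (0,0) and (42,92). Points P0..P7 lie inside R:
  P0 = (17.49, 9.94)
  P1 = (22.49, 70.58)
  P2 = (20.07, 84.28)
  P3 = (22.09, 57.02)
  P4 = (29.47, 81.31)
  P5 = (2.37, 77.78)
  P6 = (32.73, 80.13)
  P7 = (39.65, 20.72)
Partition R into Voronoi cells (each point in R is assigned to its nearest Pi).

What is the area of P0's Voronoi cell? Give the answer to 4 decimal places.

Area of P0's cell: 952.6922

1. box [0,42]×[0,92]: [(0, 0) (42, 0) (42, 92) (0, 92)]
2. ⊥bis P0·P1 via (19.99,40.26): [(0, 41.9083) (0, 0) (42, 0) (42, 38.4452)]  |A|=1687.4223
3. ⊥bis P0·P2 via (18.78,47.11): [(0, 41.9083) (0, 0) (42, 0) (42, 38.4452)]  |A|=1687.4223
4. ⊥bis P0·P3 via (19.79,33.48): [(0, 35.4136) (0, 0) (42, 0) (42, 31.3099)]  |A|=1401.1946
5. ⊥bis P0·P4 via (23.48,45.625): [(0, 35.4136) (0, 0) (42, 0) (42, 31.3099)]  |A|=1401.1946
6. ⊥bis P0·P5 via (9.93,43.86): [(0, 35.4136) (0, 0) (42, 0) (42, 31.3099)]  |A|=1401.1946
7. ⊥bis P0·P6 via (25.11,45.035): [(0, 35.4136) (0, 0) (42, 0) (42, 31.3099)]  |A|=1401.1946
8. ⊥bis P0·P7 via (28.57,15.33): [(19.7383, 33.4851) (0, 35.4136) (0, 0) (36.0275, 0)]  |A|=952.6922
9. canonical 4-gon: [(19.7383, 33.4851) (0, 35.4136) (0, 0) (36.0275, 0)]
10. shoelace: 952.6922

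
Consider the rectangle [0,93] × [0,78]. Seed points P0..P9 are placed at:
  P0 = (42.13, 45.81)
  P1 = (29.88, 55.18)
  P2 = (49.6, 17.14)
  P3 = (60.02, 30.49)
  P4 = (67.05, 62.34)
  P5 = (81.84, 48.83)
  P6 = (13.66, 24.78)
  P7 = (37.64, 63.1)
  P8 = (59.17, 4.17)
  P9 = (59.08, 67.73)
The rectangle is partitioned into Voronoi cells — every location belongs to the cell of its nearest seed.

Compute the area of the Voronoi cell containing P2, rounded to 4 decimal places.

1. box [0,93]×[0,78]: [(0, 0) (93, 0) (93, 78) (0, 78)]
2. ⊥bis P2·P0 via (45.865,31.475): [(0, 19.5248) (0, 0) (93, 0) (93, 43.7561)]  |A|=2942.5618
3. ⊥bis P2·P1 via (39.74,36.16): [(15.3814, 23.5325) (0, 15.5587) (0, 0) (93, 0) (93, 43.7561)]  |A|=2912.0597
4. ⊥bis P2·P3 via (54.81,23.815): [(45.2135, 31.3053) (15.3814, 23.5325) (0, 15.5587) (0, 0) (85.3215, 0)]  |A|=1746.3978
5. ⊥bis P2·P4 via (58.325,39.74): [(45.2135, 31.3053) (15.3814, 23.5325) (0, 15.5587) (0, 0) (85.3215, 0)]  |A|=1746.3978
6. ⊥bis P2·P5 via (65.72,32.985): [(45.2135, 31.3053) (15.3814, 23.5325) (0, 15.5587) (0, 0) (85.3215, 0)]  |A|=1746.3978
7. ⊥bis P2·P6 via (31.63,20.96): [(45.2135, 31.3053) (33.1616, 28.1651) (27.1744, 0) (85.3215, 0)]  |A|=1070.4772
8. ⊥bis P2·P7 via (43.62,40.12): [(45.2135, 31.3053) (33.1616, 28.1651) (27.1744, 0) (85.3215, 0)]  |A|=1070.4772
9. ⊥bis P2·P8 via (54.385,10.655): [(63.2706, 17.2113) (45.2135, 31.3053) (33.1616, 28.1651) (27.1744, 0) (39.9445, 0)]  |A|=679.9786
10. ⊥bis P2·P9 via (54.34,42.435): [(63.2706, 17.2113) (45.2135, 31.3053) (33.1616, 28.1651) (27.1744, 0) (39.9445, 0)]  |A|=679.9786
11. canonical 5-gon: [(63.2706, 17.2113) (45.2135, 31.3053) (33.1616, 28.1651) (27.1744, 0) (39.9445, 0)]
12. shoelace: 679.9786

Area of P2's cell: 679.9786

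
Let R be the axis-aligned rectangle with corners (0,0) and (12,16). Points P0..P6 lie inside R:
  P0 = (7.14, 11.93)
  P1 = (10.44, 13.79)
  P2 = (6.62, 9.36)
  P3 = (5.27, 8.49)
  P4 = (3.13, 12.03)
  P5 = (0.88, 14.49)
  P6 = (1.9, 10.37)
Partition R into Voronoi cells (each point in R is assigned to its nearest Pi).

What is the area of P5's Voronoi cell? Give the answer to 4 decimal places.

Area of P5's cell: 11.1101

1. box [0,12]×[0,16]: [(0, 0) (12, 0) (12, 16) (0, 16)]
2. ⊥bis P5·P0 via (4.01,13.21): [(0, 3.4043) (5.151, 16) (0, 16)]  |A|=32.44
3. ⊥bis P5·P1 via (5.66,14.14): [(0, 3.4043) (5.151, 16) (0, 16)]  |A|=32.44
4. ⊥bis P5·P2 via (3.75,11.925): [(0, 7.7291) (3.2605, 11.3773) (5.151, 16) (0, 16)]  |A|=25.3894
5. ⊥bis P5·P3 via (3.075,11.49): [(0, 9.2401) (3.4055, 11.7318) (5.151, 16) (0, 16)]  |A|=22.503
6. ⊥bis P5·P4 via (2.005,13.26): [(0, 11.4262) (5.0007, 16) (0, 16)]  |A|=11.4363
7. ⊥bis P5·P6 via (1.39,12.43): [(0, 12.0859) (0.989, 12.3307) (5.0007, 16) (0, 16)]  |A|=11.1101
8. canonical 4-gon: [(0, 12.0859) (0.989, 12.3307) (5.0007, 16) (0, 16)]
9. shoelace: 11.1101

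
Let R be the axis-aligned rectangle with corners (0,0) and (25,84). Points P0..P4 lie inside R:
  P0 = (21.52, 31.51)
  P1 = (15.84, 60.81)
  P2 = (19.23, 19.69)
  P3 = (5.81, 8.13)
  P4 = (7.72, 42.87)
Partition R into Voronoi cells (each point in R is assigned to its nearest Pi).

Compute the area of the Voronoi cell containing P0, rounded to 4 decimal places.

1. box [0,25]×[0,84]: [(0, 0) (25, 0) (25, 84) (0, 84)]
2. ⊥bis P0·P1 via (18.68,46.16): [(0, 42.5388) (0, 0) (25, 0) (25, 47.3852)]  |A|=1124.0491
3. ⊥bis P0·P2 via (20.375,25.6): [(0, 42.5388) (0, 29.5474) (25, 24.704) (25, 47.3852)]  |A|=445.9067
4. ⊥bis P0·P3 via (13.665,19.82): [(0, 42.5388) (0, 29.5474) (25, 24.704) (25, 47.3852)]  |A|=445.9067
5. ⊥bis P0·P4 via (14.62,37.19): [(22.6352, 46.9267) (7.1831, 28.1558) (25, 24.704) (25, 47.3852)]  |A|=220.7072
6. canonical 4-gon: [(22.6352, 46.9267) (7.1831, 28.1558) (25, 24.704) (25, 47.3852)]
7. shoelace: 220.7072

Area of P0's cell: 220.7072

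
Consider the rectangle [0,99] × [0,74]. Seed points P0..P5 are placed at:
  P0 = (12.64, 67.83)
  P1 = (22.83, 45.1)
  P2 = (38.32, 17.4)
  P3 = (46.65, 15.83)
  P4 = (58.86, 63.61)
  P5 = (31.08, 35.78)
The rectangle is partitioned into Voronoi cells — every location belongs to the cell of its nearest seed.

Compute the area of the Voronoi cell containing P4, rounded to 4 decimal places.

Area of P4's cell: 2238.1153

1. box [0,99]×[0,74]: [(0, 0) (99, 0) (99, 74) (0, 74)]
2. ⊥bis P4·P0 via (35.75,65.72): [(29.7496, 0) (99, 0) (99, 74) (36.506, 74)]  |A|=4874.5433
3. ⊥bis P4·P1 via (40.845,54.355): [(35.6378, 64.4909) (68.7693, 0) (99, 0) (99, 74) (36.506, 74)]  |A|=3616.3363
4. ⊥bis P4·P2 via (48.59,40.505): [(35.6378, 64.4909) (47.7739, 40.8677) (99, 18.0981) (99, 74) (36.506, 74)]  |A|=2535.0572
5. ⊥bis P4·P3 via (52.755,39.72): [(35.6378, 64.4909) (47.6999, 41.0118) (99, 27.9023) (99, 74) (36.506, 74)]  |A|=2280.7334
6. ⊥bis P4·P5 via (44.97,49.695): [(35.6378, 64.4909) (41.417, 53.2416) (55.7227, 38.9616) (99, 27.9023) (99, 74) (36.506, 74)]  |A|=2238.1153
7. canonical 6-gon: [(35.6378, 64.4909) (41.417, 53.2416) (55.7227, 38.9616) (99, 27.9023) (99, 74) (36.506, 74)]
8. shoelace: 2238.1153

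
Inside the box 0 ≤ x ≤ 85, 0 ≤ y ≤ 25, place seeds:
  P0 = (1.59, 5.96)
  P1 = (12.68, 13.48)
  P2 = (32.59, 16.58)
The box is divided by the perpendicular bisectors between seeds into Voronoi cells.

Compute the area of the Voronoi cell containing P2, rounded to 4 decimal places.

1. box [0,85]×[0,25]: [(0, 0) (85, 0) (85, 25) (0, 25)]
2. ⊥bis P2·P0 via (17.09,11.27): [(20.9509, 0) (85, 0) (85, 25) (12.3864, 25)]  |A|=1708.2844
3. ⊥bis P2·P1 via (22.635,15.03): [(24.9752, 0) (85, 0) (85, 25) (21.0827, 25)]  |A|=1549.2769
4. canonical 4-gon: [(24.9752, 0) (85, 0) (85, 25) (21.0827, 25)]
5. shoelace: 1549.2769

Area of P2's cell: 1549.2769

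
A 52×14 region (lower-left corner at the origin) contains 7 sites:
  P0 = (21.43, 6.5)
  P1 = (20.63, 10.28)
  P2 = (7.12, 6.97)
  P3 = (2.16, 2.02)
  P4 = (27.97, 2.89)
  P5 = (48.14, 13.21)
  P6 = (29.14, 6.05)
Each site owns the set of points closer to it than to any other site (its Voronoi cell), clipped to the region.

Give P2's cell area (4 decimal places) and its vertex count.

Area of P2's cell: 151.3649 (6 vertices)

1. box [0,52]×[0,14]: [(0, 0) (52, 0) (52, 14) (0, 14)]
2. ⊥bis P2·P0 via (14.275,6.735): [(0, 0) (14.0538, 0) (14.5136, 14) (0, 14)]  |A|=199.9719
3. ⊥bis P2·P1 via (13.875,8.625): [(0, 0) (14.0538, 0) (14.2825, 6.9619) (12.5581, 14) (0, 14)]  |A|=193.0904
4. ⊥bis P2·P3 via (4.64,4.495): [(0, 9.1444) (9.1259, 0) (14.0538, 0) (14.2825, 6.9619) (12.5581, 14) (0, 14)]  |A|=151.3649
5. ⊥bis P2·P4 via (17.545,4.93): [(0, 9.1444) (9.1259, 0) (14.0538, 0) (14.2825, 6.9619) (12.5581, 14) (0, 14)]  |A|=151.3649
6. ⊥bis P2·P5 via (27.63,10.09): [(0, 9.1444) (9.1259, 0) (14.0538, 0) (14.2825, 6.9619) (12.5581, 14) (0, 14)]  |A|=151.3649
7. ⊥bis P2·P6 via (18.13,6.51): [(0, 9.1444) (9.1259, 0) (14.0538, 0) (14.2825, 6.9619) (12.5581, 14) (0, 14)]  |A|=151.3649
8. canonical 6-gon: [(0, 9.1444) (9.1259, 0) (14.0538, 0) (14.2825, 6.9619) (12.5581, 14) (0, 14)]
9. shoelace: 151.3649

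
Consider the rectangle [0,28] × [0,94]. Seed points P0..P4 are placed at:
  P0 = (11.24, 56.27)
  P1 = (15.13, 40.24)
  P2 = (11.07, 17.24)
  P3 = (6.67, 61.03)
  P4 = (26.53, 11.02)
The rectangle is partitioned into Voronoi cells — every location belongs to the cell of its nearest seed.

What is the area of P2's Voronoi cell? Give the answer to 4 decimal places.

Area of P2's cell: 547.1867

1. box [0,28]×[0,94]: [(0, 0) (28, 0) (28, 94) (0, 94)]
2. ⊥bis P2·P0 via (11.155,36.755): [(0, 36.8036) (0, 0) (28, 0) (28, 36.6816)]  |A|=1028.793
3. ⊥bis P2·P1 via (13.1,28.74): [(0, 31.0524) (0, 0) (28, 0) (28, 26.1098)]  |A|=800.2717
4. ⊥bis P2·P3 via (8.87,39.135): [(0, 31.0524) (0, 0) (28, 0) (28, 26.1098)]  |A|=800.2717
5. ⊥bis P2·P4 via (18.8,14.13): [(23.9103, 26.8318) (0, 31.0524) (0, 0) (13.1151, 0)]  |A|=547.1867
6. canonical 4-gon: [(23.9103, 26.8318) (0, 31.0524) (0, 0) (13.1151, 0)]
7. shoelace: 547.1867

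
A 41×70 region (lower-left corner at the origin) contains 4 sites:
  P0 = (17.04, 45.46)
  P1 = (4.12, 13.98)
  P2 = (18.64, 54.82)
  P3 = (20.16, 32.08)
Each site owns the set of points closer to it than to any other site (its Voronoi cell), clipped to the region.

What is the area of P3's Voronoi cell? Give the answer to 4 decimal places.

1. box [0,41]×[0,70]: [(0, 0) (41, 0) (41, 70) (0, 70)]
2. ⊥bis P3·P0 via (18.6,38.77): [(0, 34.4328) (0, 0) (41, 0) (41, 43.9933)]  |A|=1607.735
3. ⊥bis P3·P1 via (12.14,23.03): [(0, 34.4328) (0, 33.7883) (38.1277, 0) (41, 0) (41, 43.9933)]  |A|=963.5992
4. ⊥bis P3·P2 via (19.4,43.45): [(0, 34.4328) (0, 33.7883) (38.1277, 0) (41, 0) (41, 43.9933)]  |A|=963.5992
5. canonical 5-gon: [(0, 34.4328) (0, 33.7883) (38.1277, 0) (41, 0) (41, 43.9933)]
6. shoelace: 963.5992

Area of P3's cell: 963.5992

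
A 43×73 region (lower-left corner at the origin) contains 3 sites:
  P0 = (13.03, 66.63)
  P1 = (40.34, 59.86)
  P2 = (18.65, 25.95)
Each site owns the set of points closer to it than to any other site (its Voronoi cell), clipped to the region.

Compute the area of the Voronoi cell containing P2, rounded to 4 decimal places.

Area of P2's cell: 1864.1103

1. box [0,43]×[0,73]: [(0, 0) (43, 0) (43, 73) (0, 73)]
2. ⊥bis P2·P0 via (15.84,46.29): [(0, 44.1017) (0, 0) (43, 0) (43, 50.0422)]  |A|=2024.0933
3. ⊥bis P2·P1 via (29.495,42.905): [(22.7175, 47.2401) (0, 44.1017) (0, 0) (43, 0) (43, 34.2667)]  |A|=1864.1103
4. canonical 5-gon: [(22.7175, 47.2401) (0, 44.1017) (0, 0) (43, 0) (43, 34.2667)]
5. shoelace: 1864.1103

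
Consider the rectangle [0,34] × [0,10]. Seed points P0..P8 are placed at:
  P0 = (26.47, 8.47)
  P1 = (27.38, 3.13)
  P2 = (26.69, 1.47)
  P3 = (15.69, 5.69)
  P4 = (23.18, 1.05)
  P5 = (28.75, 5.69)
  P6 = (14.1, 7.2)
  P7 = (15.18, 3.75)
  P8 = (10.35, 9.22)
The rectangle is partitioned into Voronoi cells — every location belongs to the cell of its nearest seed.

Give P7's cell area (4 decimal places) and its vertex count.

1. box [0,34]×[0,10]: [(0, 0) (34, 0) (34, 10) (0, 10)]
2. ⊥bis P7·P0 via (20.825,6.11): [(0, 0) (23.3794, 0) (19.1987, 10) (0, 10)]  |A|=212.8906
3. ⊥bis P7·P1 via (21.28,3.44): [(0, 0) (21.1052, 0) (21.3517, 4.8502) (19.1987, 10) (0, 10)]  |A|=207.3753
4. ⊥bis P7·P2 via (20.935,2.61): [(0, 0) (20.418, 0) (21.3423, 4.6662) (21.3517, 4.8502) (19.1987, 10) (0, 10)]  |A|=205.772
5. ⊥bis P7·P3 via (15.435,4.72): [(0, 8.7777) (0, 0) (20.418, 0) (21.06, 3.2413)]  |A|=125.5188
6. ⊥bis P7·P4 via (19.18,2.4): [(19.594, 3.6267) (0, 8.7777) (0, 0) (18.37, 0)]  |A|=119.3055
7. ⊥bis P7·P5 via (21.965,4.72): [(19.594, 3.6267) (0, 8.7777) (0, 0) (18.37, 0)]  |A|=119.3055
8. ⊥bis P7·P6 via (14.64,5.475): [(19.594, 3.6267) (13.692, 5.1782) (0, 0.892) (0, 0) (18.37, 0)]  |A|=65.3208
9. ⊥bis P7·P8 via (12.765,6.485): [(19.594, 3.6267) (13.692, 5.1782) (9.9631, 4.0109) (5.4207, 0) (18.37, 0)]  |A|=50.006
10. canonical 5-gon: [(19.594, 3.6267) (13.692, 5.1782) (9.9631, 4.0109) (5.4207, 0) (18.37, 0)]
11. shoelace: 50.006

Area of P7's cell: 50.0060 (5 vertices)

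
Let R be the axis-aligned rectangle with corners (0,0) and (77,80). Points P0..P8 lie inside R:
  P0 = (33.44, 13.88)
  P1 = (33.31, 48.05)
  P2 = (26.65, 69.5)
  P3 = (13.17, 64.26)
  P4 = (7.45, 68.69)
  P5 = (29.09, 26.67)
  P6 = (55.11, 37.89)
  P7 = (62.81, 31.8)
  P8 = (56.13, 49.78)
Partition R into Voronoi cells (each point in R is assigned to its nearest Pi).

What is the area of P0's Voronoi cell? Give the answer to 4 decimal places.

Area of P0's cell: 1011.6545

1. box [0,77]×[0,80]: [(0, 0) (77, 0) (77, 80) (0, 80)]
2. ⊥bis P0·P1 via (33.375,30.965): [(0, 30.838) (0, 0) (77, 0) (77, 31.131)]  |A|=2385.8064
3. ⊥bis P0·P2 via (30.045,41.69): [(0, 30.838) (0, 0) (77, 0) (77, 31.131)]  |A|=2385.8064
4. ⊥bis P0·P3 via (23.305,39.07): [(2.872, 30.849) (0, 29.6934) (0, 0) (77, 0) (77, 31.131)]  |A|=2384.1627
5. ⊥bis P0·P4 via (20.445,41.285): [(2.872, 30.849) (0, 29.6934) (0, 0) (77, 0) (77, 31.131)]  |A|=2384.1627
6. ⊥bis P0·P5 via (31.265,20.275): [(63.0278, 31.0778) (0, 9.6415) (0, 0) (77, 0) (77, 31.131)]  |A|=1717.821
7. ⊥bis P0·P6 via (44.275,25.885): [(45.2287, 25.0242) (0, 9.6415) (0, 0) (72.9551, 0)]  |A|=1130.8582
8. ⊥bis P0·P7 via (48.125,22.84): [(48.7086, 21.8835) (45.2287, 25.0242) (0, 9.6415) (0, 0) (62.0607, 0)]  |A|=1011.6545
9. ⊥bis P0·P8 via (44.785,31.83): [(48.7086, 21.8835) (45.2287, 25.0242) (0, 9.6415) (0, 0) (62.0607, 0)]  |A|=1011.6545
10. canonical 5-gon: [(48.7086, 21.8835) (45.2287, 25.0242) (0, 9.6415) (0, 0) (62.0607, 0)]
11. shoelace: 1011.6545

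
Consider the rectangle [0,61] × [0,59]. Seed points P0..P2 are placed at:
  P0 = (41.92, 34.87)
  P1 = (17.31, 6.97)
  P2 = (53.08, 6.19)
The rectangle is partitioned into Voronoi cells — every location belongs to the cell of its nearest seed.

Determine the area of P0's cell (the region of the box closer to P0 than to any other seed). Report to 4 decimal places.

1. box [0,61]×[0,59]: [(0, 0) (61, 0) (61, 59) (0, 59)]
2. ⊥bis P0·P1 via (29.615,20.92): [(0, 47.0428) (53.3317, 0) (61, 0) (61, 59) (0, 59)]  |A|=2344.5647
3. ⊥bis P0·P2 via (47.5,20.53): [(0, 47.0428) (35.3965, 15.8203) (61, 25.7831) (61, 59) (0, 59)]  |A|=1953.838
4. canonical 5-gon: [(0, 47.0428) (35.3965, 15.8203) (61, 25.7831) (61, 59) (0, 59)]
5. shoelace: 1953.838

Area of P0's cell: 1953.8380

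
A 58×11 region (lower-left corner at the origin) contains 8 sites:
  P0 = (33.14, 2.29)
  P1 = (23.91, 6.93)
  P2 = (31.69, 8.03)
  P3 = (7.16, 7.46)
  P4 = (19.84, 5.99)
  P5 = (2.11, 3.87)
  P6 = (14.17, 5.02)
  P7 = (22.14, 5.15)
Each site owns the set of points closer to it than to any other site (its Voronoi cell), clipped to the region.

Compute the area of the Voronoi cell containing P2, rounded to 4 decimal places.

Area of P2's cell: 97.1938

1. box [0,58]×[0,11]: [(0, 0) (58, 0) (58, 11) (0, 11)]
2. ⊥bis P2·P0 via (32.415,5.16): [(0, 0) (11.9885, 0) (55.5333, 11) (0, 11)]  |A|=371.3702
3. ⊥bis P2·P1 via (27.8,7.48): [(28.2759, 4.1144) (55.5333, 11) (27.3023, 11)]  |A|=97.1938
4. ⊥bis P2·P3 via (19.425,7.745): [(28.2759, 4.1144) (55.5333, 11) (27.3023, 11)]  |A|=97.1938
5. ⊥bis P2·P4 via (25.765,7.01): [(28.2759, 4.1144) (55.5333, 11) (27.3023, 11)]  |A|=97.1938
6. ⊥bis P2·P5 via (16.9,5.95): [(28.2759, 4.1144) (55.5333, 11) (27.3023, 11)]  |A|=97.1938
7. ⊥bis P2·P6 via (22.93,6.525): [(28.2759, 4.1144) (55.5333, 11) (27.3023, 11)]  |A|=97.1938
8. ⊥bis P2·P7 via (26.915,6.59): [(28.2759, 4.1144) (55.5333, 11) (27.3023, 11)]  |A|=97.1938
9. canonical 3-gon: [(28.2759, 4.1144) (55.5333, 11) (27.3023, 11)]
10. shoelace: 97.1938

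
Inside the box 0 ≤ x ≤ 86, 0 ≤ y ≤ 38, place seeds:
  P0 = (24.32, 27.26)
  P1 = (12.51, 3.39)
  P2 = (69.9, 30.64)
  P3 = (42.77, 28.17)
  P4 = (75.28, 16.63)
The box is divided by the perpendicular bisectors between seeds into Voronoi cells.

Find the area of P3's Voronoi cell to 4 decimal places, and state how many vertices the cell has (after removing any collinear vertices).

1. box [0,86]×[0,38]: [(0, 0) (86, 0) (86, 38) (0, 38)]
2. ⊥bis P3·P0 via (33.545,27.715): [(34.912, 0) (86, 0) (86, 38) (33.0377, 38)]  |A|=1976.9559
3. ⊥bis P3·P1 via (27.64,15.78): [(34.5498, 7.3421) (40.5623, 0) (86, 0) (86, 38) (33.0377, 38)]  |A|=1956.2134
4. ⊥bis P3·P2 via (56.335,29.405): [(34.5498, 7.3421) (40.5623, 0) (59.0121, 0) (55.5525, 38) (33.0377, 38)]  |A|=864.9409
5. ⊥bis P3·P4 via (59.025,22.4): [(34.5498, 7.3421) (40.5623, 0) (51.0737, 0) (57.3917, 17.7987) (55.5525, 38) (33.0377, 38)]  |A|=794.2944
6. canonical 6-gon: [(34.5498, 7.3421) (40.5623, 0) (51.0737, 0) (57.3917, 17.7987) (55.5525, 38) (33.0377, 38)]
7. shoelace: 794.2944

Area of P3's cell: 794.2944 (6 vertices)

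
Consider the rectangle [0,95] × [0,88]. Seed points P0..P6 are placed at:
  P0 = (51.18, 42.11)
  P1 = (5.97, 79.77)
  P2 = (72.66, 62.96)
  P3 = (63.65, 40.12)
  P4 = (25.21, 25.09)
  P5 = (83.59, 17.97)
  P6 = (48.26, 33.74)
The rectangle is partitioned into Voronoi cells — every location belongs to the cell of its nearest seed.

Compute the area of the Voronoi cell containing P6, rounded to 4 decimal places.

1. box [0,95]×[0,88]: [(0, 0) (95, 0) (95, 88) (0, 88)]
2. ⊥bis P6·P0 via (49.72,37.925): [(0, 55.2706) (0, 0) (95, 0) (95, 22.1284)]  |A|=3676.4506
3. ⊥bis P6·P1 via (27.115,56.755): [(18.4815, 48.823) (0, 31.8431) (0, 0) (95, 0) (95, 22.1284)]  |A|=3459.9632
4. ⊥bis P6·P2 via (60.46,48.35): [(89.6093, 24.009) (18.4815, 48.823) (0, 31.8431) (0, 0) (95, 0) (95, 19.5076)]  |A|=3452.8992
5. ⊥bis P6·P3 via (55.955,36.93): [(56.527, 35.5503) (18.4815, 48.823) (0, 31.8431) (0, 0) (71.2645, 0)]  |A|=2612.3883
6. ⊥bis P6·P4 via (36.735,29.415): [(56.527, 35.5503) (31.1043, 44.4194) (47.7736, 0) (71.2645, 0)]  |A|=908.2632
7. ⊥bis P6·P5 via (65.925,25.855): [(63.1362, 19.6072) (56.527, 35.5503) (31.1043, 44.4194) (47.7736, 0) (54.3843, 0)]  |A|=742.7758
8. canonical 5-gon: [(63.1362, 19.6072) (56.527, 35.5503) (31.1043, 44.4194) (47.7736, 0) (54.3843, 0)]
9. shoelace: 742.7758

Area of P6's cell: 742.7758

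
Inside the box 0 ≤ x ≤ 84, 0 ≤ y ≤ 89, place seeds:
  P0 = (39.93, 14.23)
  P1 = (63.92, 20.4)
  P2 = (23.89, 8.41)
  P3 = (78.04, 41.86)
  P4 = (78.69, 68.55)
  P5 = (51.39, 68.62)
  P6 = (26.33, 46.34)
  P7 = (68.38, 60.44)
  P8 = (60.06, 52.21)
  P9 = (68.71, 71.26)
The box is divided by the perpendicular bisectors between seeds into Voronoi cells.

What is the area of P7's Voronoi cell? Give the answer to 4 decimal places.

Area of P7's cell: 208.4353

1. box [0,84]×[0,89]: [(0, 0) (84, 0) (84, 89) (0, 89)]
2. ⊥bis P7·P0 via (54.155,37.335): [(0, 70.6765) (84, 18.9604) (84, 89) (0, 89)]  |A|=3711.2511
3. ⊥bis P7·P1 via (66.15,40.42): [(0, 70.6765) (45.3878, 42.7327) (84, 38.4317) (84, 89) (0, 89)]  |A|=3335.3361
4. ⊥bis P7·P2 via (46.135,34.425): [(0, 73.8743) (13.3567, 62.4532) (45.3878, 42.7327) (84, 38.4317) (84, 89) (0, 89)]  |A|=3313.9801
5. ⊥bis P7·P3 via (73.21,51.15): [(0, 73.8743) (13.3567, 62.4532) (45.3878, 42.7327) (54.9677, 41.6656) (84, 56.7599) (84, 89) (0, 89)]  |A|=3047.9259
6. ⊥bis P7·P4 via (73.535,64.495): [(0, 73.8743) (13.3567, 62.4532) (45.3878, 42.7327) (54.9677, 41.6656) (80.891, 55.1435) (54.259, 89) (0, 89)]  |A|=2494.346
7. ⊥bis P7·P5 via (59.885,64.53): [(49.1867, 42.3095) (54.9677, 41.6656) (80.891, 55.1435) (65.0571, 75.2726)]  |A|=468.0006
8. ⊥bis P7·P6 via (47.355,53.39): [(50.2971, 44.6158) (51.1435, 42.0915) (54.9677, 41.6656) (80.891, 55.1435) (65.0571, 75.2726)]  |A|=465.6231
9. ⊥bis P7·P8 via (64.22,56.325): [(58.6471, 61.9588) (70.6537, 49.8209) (80.891, 55.1435) (65.0571, 75.2726)]  |A|=264.0018
10. ⊥bis P7·P9 via (68.545,65.85): [(60.6367, 66.0912) (58.6471, 61.9588) (70.6537, 49.8209) (80.891, 55.1435) (72.5656, 65.7274)]  |A|=208.4353
11. canonical 5-gon: [(60.6367, 66.0912) (58.6471, 61.9588) (70.6537, 49.8209) (80.891, 55.1435) (72.5656, 65.7274)]
12. shoelace: 208.4353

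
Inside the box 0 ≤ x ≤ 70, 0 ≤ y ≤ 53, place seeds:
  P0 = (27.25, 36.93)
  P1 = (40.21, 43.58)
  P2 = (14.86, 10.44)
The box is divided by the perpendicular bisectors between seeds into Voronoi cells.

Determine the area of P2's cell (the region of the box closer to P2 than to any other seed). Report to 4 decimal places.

1. box [0,70]×[0,53]: [(0, 0) (70, 0) (70, 53) (0, 53)]
2. ⊥bis P2·P0 via (21.055,23.685): [(0, 33.5329) (0, 0) (70, 0) (70, 0.7923)]  |A|=1201.3815
3. ⊥bis P2·P1 via (27.535,27.01): [(48.9198, 10.652) (0, 33.5329) (0, 0) (62.8451, 0)]  |A|=1154.9242
4. canonical 4-gon: [(48.9198, 10.652) (0, 33.5329) (0, 0) (62.8451, 0)]
5. shoelace: 1154.9242

Area of P2's cell: 1154.9242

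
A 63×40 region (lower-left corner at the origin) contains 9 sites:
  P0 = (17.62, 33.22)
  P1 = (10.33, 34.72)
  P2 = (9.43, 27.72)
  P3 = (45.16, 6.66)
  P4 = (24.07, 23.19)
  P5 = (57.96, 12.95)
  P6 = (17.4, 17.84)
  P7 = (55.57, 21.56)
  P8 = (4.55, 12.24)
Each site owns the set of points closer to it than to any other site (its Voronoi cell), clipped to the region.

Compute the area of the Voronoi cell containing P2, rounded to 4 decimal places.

1. box [0,63]×[0,40]: [(0, 0) (63, 0) (63, 40) (0, 40)]
2. ⊥bis P2·P0 via (13.525,30.47): [(0, 0) (33.9871, 0) (7.1251, 40) (0, 40)]  |A|=822.2454
3. ⊥bis P2·P1 via (9.88,31.22): [(0, 32.4903) (0, 0) (33.9871, 0) (13.3182, 30.7779)]  |A|=739.3834
4. ⊥bis P2·P3 via (27.295,17.19): [(0, 32.4903) (0, 0) (17.1629, 0) (25.0271, 13.3423) (13.3182, 30.7779)]  |A|=627.1458
5. ⊥bis P2·P4 via (16.75,25.455): [(0, 32.4903) (0, 0) (8.8736, 0) (16.7951, 25.6006) (13.3182, 30.7779)]  |A|=417.9219
6. ⊥bis P2·P5 via (33.695,20.335): [(0, 32.4903) (0, 0) (8.8736, 0) (16.7951, 25.6006) (13.3182, 30.7779)]  |A|=417.9219
7. ⊥bis P2·P6 via (13.415,22.78): [(0, 32.4903) (0, 11.9584) (16.7563, 25.4754) (16.7951, 25.6006) (13.3182, 30.7779)]  |A|=204.7042
8. ⊥bis P2·P7 via (32.5,24.64): [(0, 32.4903) (0, 11.9584) (16.7563, 25.4754) (16.7951, 25.6006) (13.3182, 30.7779)]  |A|=204.7042
9. ⊥bis P2·P8 via (6.99,19.98): [(0, 32.4903) (0, 22.1836) (9.114, 19.3104) (16.7563, 25.4754) (16.7951, 25.6006) (13.3182, 30.7779)]  |A|=158.1083
10. canonical 6-gon: [(0, 32.4903) (0, 22.1836) (9.114, 19.3104) (16.7563, 25.4754) (16.7951, 25.6006) (13.3182, 30.7779)]
11. shoelace: 158.1083

Area of P2's cell: 158.1083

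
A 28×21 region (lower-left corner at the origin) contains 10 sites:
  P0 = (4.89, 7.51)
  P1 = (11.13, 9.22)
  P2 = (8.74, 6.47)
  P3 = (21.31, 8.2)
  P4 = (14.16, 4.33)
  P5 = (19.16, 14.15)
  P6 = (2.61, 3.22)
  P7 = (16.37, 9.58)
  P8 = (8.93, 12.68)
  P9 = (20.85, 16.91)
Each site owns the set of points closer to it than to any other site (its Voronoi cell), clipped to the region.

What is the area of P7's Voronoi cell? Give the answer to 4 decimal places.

Area of P7's cell: 31.3275

1. box [0,28]×[0,21]: [(0, 0) (28, 0) (28, 21) (0, 21)]
2. ⊥bis P7·P0 via (10.63,8.545): [(12.1708, 0) (28, 0) (28, 21) (8.3842, 21)]  |A|=372.1728
3. ⊥bis P7·P1 via (13.75,9.4): [(14.3958, 0) (28, 0) (28, 21) (12.9531, 21)]  |A|=300.837
4. ⊥bis P7·P2 via (12.555,8.025): [(14.1059, 4.2201) (15.826, 0) (28, 0) (28, 21) (12.9531, 21)]  |A|=297.8192
5. ⊥bis P7·P3 via (18.84,8.89): [(14.1059, 4.2201) (15.826, 0) (16.3566, 0) (22.223, 21) (12.9531, 21)]  |A|=114.9041
6. ⊥bis P7·P4 via (15.265,6.955): [(13.8779, 7.5389) (17.9802, 5.812) (22.223, 21) (12.9531, 21)]  |A|=97.2077
7. ⊥bis P7·P5 via (17.765,11.865): [(13.3975, 14.5314) (13.8779, 7.5389) (17.9802, 5.812) (19.3934, 10.8709)]  |A|=31.6805
8. ⊥bis P7·P6 via (9.49,6.4): [(13.3975, 14.5314) (13.8779, 7.5389) (17.9802, 5.812) (19.3934, 10.8709)]  |A|=31.6805
9. ⊥bis P7·P8 via (12.65,11.13): [(13.9314, 14.2054) (13.4923, 13.1514) (13.8779, 7.5389) (17.9802, 5.812) (19.3934, 10.8709)]  |A|=31.3275
10. ⊥bis P7·P9 via (18.61,13.245): [(13.9314, 14.2054) (13.4923, 13.1514) (13.8779, 7.5389) (17.9802, 5.812) (19.3934, 10.8709)]  |A|=31.3275
11. canonical 5-gon: [(13.9314, 14.2054) (13.4923, 13.1514) (13.8779, 7.5389) (17.9802, 5.812) (19.3934, 10.8709)]
12. shoelace: 31.3275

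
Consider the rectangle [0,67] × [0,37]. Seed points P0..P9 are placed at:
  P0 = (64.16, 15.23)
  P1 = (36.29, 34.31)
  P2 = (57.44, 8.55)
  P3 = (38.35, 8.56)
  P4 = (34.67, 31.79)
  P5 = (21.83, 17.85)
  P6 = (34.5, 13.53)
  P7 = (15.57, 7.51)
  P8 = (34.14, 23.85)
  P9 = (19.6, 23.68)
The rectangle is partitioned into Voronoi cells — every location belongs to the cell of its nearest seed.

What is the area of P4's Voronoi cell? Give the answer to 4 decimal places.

Area of P4's cell: 110.1487

1. box [0,67]×[0,37]: [(0, 0) (67, 0) (67, 37) (0, 37)]
2. ⊥bis P4·P0 via (49.415,23.51): [(0, 0) (36.213, 0) (56.9903, 37) (0, 37)]  |A|=1724.2612
3. ⊥bis P4·P1 via (35.48,33.05): [(0, 0) (36.213, 0) (49.655, 23.9375) (29.3356, 37) (0, 37)]  |A|=1543.641
4. ⊥bis P4·P2 via (46.055,20.17): [(0, 0) (25.4687, 0) (49.3551, 23.4034) (49.655, 23.9375) (29.3356, 37) (0, 37)]  |A|=1417.9135
5. ⊥bis P4·P3 via (36.51,20.175): [(0, 14.3912) (47.902, 21.9797) (49.3551, 23.4034) (49.655, 23.9375) (29.3356, 37) (0, 37)]  |A|=793.3322
6. ⊥bis P4·P5 via (28.25,24.82): [(33.765, 19.7402) (47.902, 21.9797) (49.3551, 23.4034) (49.655, 23.9375) (29.3356, 37) (15.0265, 37)]  |A|=281.9614
7. ⊥bis P4·P6 via (34.585,22.66): [(30.5543, 22.6975) (48.4645, 22.5308) (49.3551, 23.4034) (49.655, 23.9375) (29.3356, 37) (15.0265, 37)]  |A|=252.4799
8. ⊥bis P4·P7 via (25.12,19.65): [(30.5543, 22.6975) (48.4645, 22.5308) (49.3551, 23.4034) (49.655, 23.9375) (29.3356, 37) (15.0265, 37)]  |A|=252.4799
9. ⊥bis P4·P8 via (34.405,27.82): [(24.2576, 28.4973) (44.6827, 27.134) (29.3356, 37) (15.0265, 37)]  |A|=151.1278
10. ⊥bis P4·P9 via (27.135,27.735): [(26.8167, 28.3265) (44.6827, 27.134) (29.3356, 37) (22.149, 37)]  |A|=110.1487
11. canonical 4-gon: [(26.8167, 28.3265) (44.6827, 27.134) (29.3356, 37) (22.149, 37)]
12. shoelace: 110.1487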